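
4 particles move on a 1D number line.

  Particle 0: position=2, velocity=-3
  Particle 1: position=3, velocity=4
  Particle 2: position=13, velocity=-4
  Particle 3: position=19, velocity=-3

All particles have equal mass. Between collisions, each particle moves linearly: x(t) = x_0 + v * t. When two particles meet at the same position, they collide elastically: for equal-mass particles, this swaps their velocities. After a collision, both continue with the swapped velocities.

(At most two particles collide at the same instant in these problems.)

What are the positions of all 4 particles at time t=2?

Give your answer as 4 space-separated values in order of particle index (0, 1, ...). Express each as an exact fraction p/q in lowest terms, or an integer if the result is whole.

Answer: -4 5 11 13

Derivation:
Collision at t=5/4: particles 1 and 2 swap velocities; positions: p0=-7/4 p1=8 p2=8 p3=61/4; velocities now: v0=-3 v1=-4 v2=4 v3=-3
Advance to t=2 (no further collisions before then); velocities: v0=-3 v1=-4 v2=4 v3=-3; positions = -4 5 11 13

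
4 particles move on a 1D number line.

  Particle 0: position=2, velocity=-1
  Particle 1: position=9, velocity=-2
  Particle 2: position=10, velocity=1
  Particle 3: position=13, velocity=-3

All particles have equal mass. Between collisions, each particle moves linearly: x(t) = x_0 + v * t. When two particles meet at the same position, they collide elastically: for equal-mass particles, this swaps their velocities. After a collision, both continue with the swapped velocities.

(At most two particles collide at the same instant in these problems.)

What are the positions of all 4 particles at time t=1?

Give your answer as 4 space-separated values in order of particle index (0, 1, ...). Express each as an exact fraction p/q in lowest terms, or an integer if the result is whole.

Collision at t=3/4: particles 2 and 3 swap velocities; positions: p0=5/4 p1=15/2 p2=43/4 p3=43/4; velocities now: v0=-1 v1=-2 v2=-3 v3=1
Advance to t=1 (no further collisions before then); velocities: v0=-1 v1=-2 v2=-3 v3=1; positions = 1 7 10 11

Answer: 1 7 10 11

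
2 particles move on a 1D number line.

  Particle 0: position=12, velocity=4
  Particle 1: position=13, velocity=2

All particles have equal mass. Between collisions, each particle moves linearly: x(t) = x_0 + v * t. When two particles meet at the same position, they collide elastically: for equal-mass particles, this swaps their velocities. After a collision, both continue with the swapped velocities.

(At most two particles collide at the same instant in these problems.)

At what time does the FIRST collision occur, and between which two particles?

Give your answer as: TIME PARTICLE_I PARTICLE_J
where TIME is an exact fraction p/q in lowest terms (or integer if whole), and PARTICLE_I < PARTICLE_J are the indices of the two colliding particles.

Pair (0,1): pos 12,13 vel 4,2 -> gap=1, closing at 2/unit, collide at t=1/2
Earliest collision: t=1/2 between 0 and 1

Answer: 1/2 0 1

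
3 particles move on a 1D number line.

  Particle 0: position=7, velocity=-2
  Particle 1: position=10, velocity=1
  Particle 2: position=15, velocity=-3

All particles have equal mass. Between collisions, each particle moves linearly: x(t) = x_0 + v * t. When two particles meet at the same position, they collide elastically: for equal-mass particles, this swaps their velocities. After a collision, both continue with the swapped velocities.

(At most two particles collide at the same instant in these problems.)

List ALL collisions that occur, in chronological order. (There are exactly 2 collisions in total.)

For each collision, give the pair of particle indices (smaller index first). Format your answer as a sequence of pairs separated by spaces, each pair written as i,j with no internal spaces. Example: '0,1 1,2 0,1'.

Collision at t=5/4: particles 1 and 2 swap velocities; positions: p0=9/2 p1=45/4 p2=45/4; velocities now: v0=-2 v1=-3 v2=1
Collision at t=8: particles 0 and 1 swap velocities; positions: p0=-9 p1=-9 p2=18; velocities now: v0=-3 v1=-2 v2=1

Answer: 1,2 0,1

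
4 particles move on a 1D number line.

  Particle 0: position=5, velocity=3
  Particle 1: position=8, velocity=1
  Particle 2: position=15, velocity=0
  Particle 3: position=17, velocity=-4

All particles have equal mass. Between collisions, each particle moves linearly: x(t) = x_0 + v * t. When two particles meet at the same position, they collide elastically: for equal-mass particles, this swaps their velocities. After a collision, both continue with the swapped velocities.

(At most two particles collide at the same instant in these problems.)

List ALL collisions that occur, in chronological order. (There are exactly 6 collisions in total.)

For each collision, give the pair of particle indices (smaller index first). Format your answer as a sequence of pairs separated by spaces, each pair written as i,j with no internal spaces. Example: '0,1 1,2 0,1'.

Collision at t=1/2: particles 2 and 3 swap velocities; positions: p0=13/2 p1=17/2 p2=15 p3=15; velocities now: v0=3 v1=1 v2=-4 v3=0
Collision at t=3/2: particles 0 and 1 swap velocities; positions: p0=19/2 p1=19/2 p2=11 p3=15; velocities now: v0=1 v1=3 v2=-4 v3=0
Collision at t=12/7: particles 1 and 2 swap velocities; positions: p0=68/7 p1=71/7 p2=71/7 p3=15; velocities now: v0=1 v1=-4 v2=3 v3=0
Collision at t=9/5: particles 0 and 1 swap velocities; positions: p0=49/5 p1=49/5 p2=52/5 p3=15; velocities now: v0=-4 v1=1 v2=3 v3=0
Collision at t=10/3: particles 2 and 3 swap velocities; positions: p0=11/3 p1=34/3 p2=15 p3=15; velocities now: v0=-4 v1=1 v2=0 v3=3
Collision at t=7: particles 1 and 2 swap velocities; positions: p0=-11 p1=15 p2=15 p3=26; velocities now: v0=-4 v1=0 v2=1 v3=3

Answer: 2,3 0,1 1,2 0,1 2,3 1,2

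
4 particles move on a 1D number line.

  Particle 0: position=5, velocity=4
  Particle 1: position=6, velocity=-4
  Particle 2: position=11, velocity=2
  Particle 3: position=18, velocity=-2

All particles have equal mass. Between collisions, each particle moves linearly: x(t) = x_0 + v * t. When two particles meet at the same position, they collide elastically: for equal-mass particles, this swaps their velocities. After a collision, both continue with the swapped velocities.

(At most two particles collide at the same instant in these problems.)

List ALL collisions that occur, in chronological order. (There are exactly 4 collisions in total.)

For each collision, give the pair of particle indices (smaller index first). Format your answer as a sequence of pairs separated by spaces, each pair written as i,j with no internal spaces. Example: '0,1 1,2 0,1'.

Answer: 0,1 2,3 1,2 2,3

Derivation:
Collision at t=1/8: particles 0 and 1 swap velocities; positions: p0=11/2 p1=11/2 p2=45/4 p3=71/4; velocities now: v0=-4 v1=4 v2=2 v3=-2
Collision at t=7/4: particles 2 and 3 swap velocities; positions: p0=-1 p1=12 p2=29/2 p3=29/2; velocities now: v0=-4 v1=4 v2=-2 v3=2
Collision at t=13/6: particles 1 and 2 swap velocities; positions: p0=-8/3 p1=41/3 p2=41/3 p3=46/3; velocities now: v0=-4 v1=-2 v2=4 v3=2
Collision at t=3: particles 2 and 3 swap velocities; positions: p0=-6 p1=12 p2=17 p3=17; velocities now: v0=-4 v1=-2 v2=2 v3=4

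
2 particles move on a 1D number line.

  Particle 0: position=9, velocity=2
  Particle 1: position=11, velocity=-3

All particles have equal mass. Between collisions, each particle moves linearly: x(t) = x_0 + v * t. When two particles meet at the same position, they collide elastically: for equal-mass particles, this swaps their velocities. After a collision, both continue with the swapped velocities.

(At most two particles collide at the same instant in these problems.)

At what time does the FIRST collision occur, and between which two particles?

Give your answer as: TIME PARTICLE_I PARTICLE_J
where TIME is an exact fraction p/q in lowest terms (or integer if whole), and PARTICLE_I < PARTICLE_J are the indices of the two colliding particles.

Pair (0,1): pos 9,11 vel 2,-3 -> gap=2, closing at 5/unit, collide at t=2/5
Earliest collision: t=2/5 between 0 and 1

Answer: 2/5 0 1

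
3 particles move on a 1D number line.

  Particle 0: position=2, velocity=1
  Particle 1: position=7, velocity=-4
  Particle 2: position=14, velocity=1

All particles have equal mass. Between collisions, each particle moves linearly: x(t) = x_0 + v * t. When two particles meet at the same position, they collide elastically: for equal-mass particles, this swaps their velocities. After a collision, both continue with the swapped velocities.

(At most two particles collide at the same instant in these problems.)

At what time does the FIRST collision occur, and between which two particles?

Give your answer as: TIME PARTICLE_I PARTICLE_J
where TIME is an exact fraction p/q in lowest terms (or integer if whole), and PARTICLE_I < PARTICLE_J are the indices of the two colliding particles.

Pair (0,1): pos 2,7 vel 1,-4 -> gap=5, closing at 5/unit, collide at t=1
Pair (1,2): pos 7,14 vel -4,1 -> not approaching (rel speed -5 <= 0)
Earliest collision: t=1 between 0 and 1

Answer: 1 0 1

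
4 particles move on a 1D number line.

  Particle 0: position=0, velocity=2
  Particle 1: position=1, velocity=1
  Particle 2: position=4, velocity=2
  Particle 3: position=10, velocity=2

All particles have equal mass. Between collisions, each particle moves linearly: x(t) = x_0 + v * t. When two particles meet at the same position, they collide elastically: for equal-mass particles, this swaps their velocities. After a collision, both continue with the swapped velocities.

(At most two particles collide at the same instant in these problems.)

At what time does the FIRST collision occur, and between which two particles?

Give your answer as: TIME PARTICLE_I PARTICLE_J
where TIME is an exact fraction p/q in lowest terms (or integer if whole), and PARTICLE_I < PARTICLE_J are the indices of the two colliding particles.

Pair (0,1): pos 0,1 vel 2,1 -> gap=1, closing at 1/unit, collide at t=1
Pair (1,2): pos 1,4 vel 1,2 -> not approaching (rel speed -1 <= 0)
Pair (2,3): pos 4,10 vel 2,2 -> not approaching (rel speed 0 <= 0)
Earliest collision: t=1 between 0 and 1

Answer: 1 0 1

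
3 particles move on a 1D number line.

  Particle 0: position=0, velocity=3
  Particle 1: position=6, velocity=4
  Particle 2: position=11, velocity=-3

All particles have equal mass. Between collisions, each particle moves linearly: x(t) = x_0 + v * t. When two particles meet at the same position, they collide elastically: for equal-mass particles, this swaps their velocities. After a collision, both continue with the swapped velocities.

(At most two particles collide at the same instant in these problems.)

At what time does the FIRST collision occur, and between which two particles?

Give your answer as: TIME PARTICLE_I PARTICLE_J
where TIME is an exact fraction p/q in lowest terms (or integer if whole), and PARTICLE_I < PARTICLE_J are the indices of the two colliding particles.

Pair (0,1): pos 0,6 vel 3,4 -> not approaching (rel speed -1 <= 0)
Pair (1,2): pos 6,11 vel 4,-3 -> gap=5, closing at 7/unit, collide at t=5/7
Earliest collision: t=5/7 between 1 and 2

Answer: 5/7 1 2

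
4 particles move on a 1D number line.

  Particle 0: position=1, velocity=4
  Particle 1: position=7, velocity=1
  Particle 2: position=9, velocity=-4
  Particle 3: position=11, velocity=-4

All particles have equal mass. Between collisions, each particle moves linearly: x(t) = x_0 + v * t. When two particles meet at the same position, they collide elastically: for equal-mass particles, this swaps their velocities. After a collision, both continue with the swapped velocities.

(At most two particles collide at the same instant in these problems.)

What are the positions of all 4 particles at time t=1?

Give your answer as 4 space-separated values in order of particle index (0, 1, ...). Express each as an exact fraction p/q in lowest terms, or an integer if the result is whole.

Collision at t=2/5: particles 1 and 2 swap velocities; positions: p0=13/5 p1=37/5 p2=37/5 p3=47/5; velocities now: v0=4 v1=-4 v2=1 v3=-4
Collision at t=4/5: particles 2 and 3 swap velocities; positions: p0=21/5 p1=29/5 p2=39/5 p3=39/5; velocities now: v0=4 v1=-4 v2=-4 v3=1
Collision at t=1: particles 0 and 1 swap velocities; positions: p0=5 p1=5 p2=7 p3=8; velocities now: v0=-4 v1=4 v2=-4 v3=1
Advance to t=1 (no further collisions before then); velocities: v0=-4 v1=4 v2=-4 v3=1; positions = 5 5 7 8

Answer: 5 5 7 8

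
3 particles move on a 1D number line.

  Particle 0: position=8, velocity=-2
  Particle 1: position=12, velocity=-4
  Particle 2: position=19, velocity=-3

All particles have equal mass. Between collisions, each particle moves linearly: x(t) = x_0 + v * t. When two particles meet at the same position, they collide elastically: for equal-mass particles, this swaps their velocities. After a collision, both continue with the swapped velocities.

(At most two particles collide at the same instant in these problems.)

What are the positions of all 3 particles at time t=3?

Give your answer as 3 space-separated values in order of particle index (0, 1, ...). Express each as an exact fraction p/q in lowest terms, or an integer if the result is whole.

Answer: 0 2 10

Derivation:
Collision at t=2: particles 0 and 1 swap velocities; positions: p0=4 p1=4 p2=13; velocities now: v0=-4 v1=-2 v2=-3
Advance to t=3 (no further collisions before then); velocities: v0=-4 v1=-2 v2=-3; positions = 0 2 10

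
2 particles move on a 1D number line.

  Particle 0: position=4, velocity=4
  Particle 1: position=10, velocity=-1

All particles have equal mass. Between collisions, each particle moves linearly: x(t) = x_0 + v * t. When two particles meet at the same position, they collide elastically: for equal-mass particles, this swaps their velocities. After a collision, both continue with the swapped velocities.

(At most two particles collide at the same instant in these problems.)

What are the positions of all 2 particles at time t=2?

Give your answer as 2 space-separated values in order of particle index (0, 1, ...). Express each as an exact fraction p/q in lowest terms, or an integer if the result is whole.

Collision at t=6/5: particles 0 and 1 swap velocities; positions: p0=44/5 p1=44/5; velocities now: v0=-1 v1=4
Advance to t=2 (no further collisions before then); velocities: v0=-1 v1=4; positions = 8 12

Answer: 8 12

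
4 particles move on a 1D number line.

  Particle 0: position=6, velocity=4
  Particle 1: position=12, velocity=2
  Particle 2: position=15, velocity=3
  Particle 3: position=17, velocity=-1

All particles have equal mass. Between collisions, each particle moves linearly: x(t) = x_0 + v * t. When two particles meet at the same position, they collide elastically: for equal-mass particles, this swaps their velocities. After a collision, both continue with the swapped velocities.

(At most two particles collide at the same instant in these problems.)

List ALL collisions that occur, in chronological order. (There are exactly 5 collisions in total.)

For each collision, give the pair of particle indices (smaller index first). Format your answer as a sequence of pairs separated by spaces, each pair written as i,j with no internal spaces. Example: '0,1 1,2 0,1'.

Answer: 2,3 1,2 0,1 1,2 2,3

Derivation:
Collision at t=1/2: particles 2 and 3 swap velocities; positions: p0=8 p1=13 p2=33/2 p3=33/2; velocities now: v0=4 v1=2 v2=-1 v3=3
Collision at t=5/3: particles 1 and 2 swap velocities; positions: p0=38/3 p1=46/3 p2=46/3 p3=20; velocities now: v0=4 v1=-1 v2=2 v3=3
Collision at t=11/5: particles 0 and 1 swap velocities; positions: p0=74/5 p1=74/5 p2=82/5 p3=108/5; velocities now: v0=-1 v1=4 v2=2 v3=3
Collision at t=3: particles 1 and 2 swap velocities; positions: p0=14 p1=18 p2=18 p3=24; velocities now: v0=-1 v1=2 v2=4 v3=3
Collision at t=9: particles 2 and 3 swap velocities; positions: p0=8 p1=30 p2=42 p3=42; velocities now: v0=-1 v1=2 v2=3 v3=4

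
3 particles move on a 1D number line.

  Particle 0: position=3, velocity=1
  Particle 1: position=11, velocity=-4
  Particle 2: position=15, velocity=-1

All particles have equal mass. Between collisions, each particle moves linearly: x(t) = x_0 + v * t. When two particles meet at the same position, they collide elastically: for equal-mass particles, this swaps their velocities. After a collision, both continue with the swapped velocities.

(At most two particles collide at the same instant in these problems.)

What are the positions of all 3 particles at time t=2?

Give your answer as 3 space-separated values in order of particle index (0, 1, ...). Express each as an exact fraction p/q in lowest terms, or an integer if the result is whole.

Answer: 3 5 13

Derivation:
Collision at t=8/5: particles 0 and 1 swap velocities; positions: p0=23/5 p1=23/5 p2=67/5; velocities now: v0=-4 v1=1 v2=-1
Advance to t=2 (no further collisions before then); velocities: v0=-4 v1=1 v2=-1; positions = 3 5 13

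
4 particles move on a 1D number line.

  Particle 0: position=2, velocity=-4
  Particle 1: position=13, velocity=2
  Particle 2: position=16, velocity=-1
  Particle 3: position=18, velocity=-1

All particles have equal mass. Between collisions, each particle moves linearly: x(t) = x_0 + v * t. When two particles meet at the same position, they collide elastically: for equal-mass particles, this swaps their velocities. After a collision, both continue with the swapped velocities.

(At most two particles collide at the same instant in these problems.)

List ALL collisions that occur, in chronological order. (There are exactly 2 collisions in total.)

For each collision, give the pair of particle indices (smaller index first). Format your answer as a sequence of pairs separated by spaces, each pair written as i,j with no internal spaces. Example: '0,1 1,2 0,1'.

Collision at t=1: particles 1 and 2 swap velocities; positions: p0=-2 p1=15 p2=15 p3=17; velocities now: v0=-4 v1=-1 v2=2 v3=-1
Collision at t=5/3: particles 2 and 3 swap velocities; positions: p0=-14/3 p1=43/3 p2=49/3 p3=49/3; velocities now: v0=-4 v1=-1 v2=-1 v3=2

Answer: 1,2 2,3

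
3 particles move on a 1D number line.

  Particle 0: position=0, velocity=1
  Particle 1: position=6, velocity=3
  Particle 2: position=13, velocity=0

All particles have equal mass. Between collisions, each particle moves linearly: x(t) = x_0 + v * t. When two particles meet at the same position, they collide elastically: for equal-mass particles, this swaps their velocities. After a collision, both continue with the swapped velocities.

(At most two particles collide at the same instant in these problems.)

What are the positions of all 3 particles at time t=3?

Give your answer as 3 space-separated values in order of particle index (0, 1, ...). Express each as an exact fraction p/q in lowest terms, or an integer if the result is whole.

Collision at t=7/3: particles 1 and 2 swap velocities; positions: p0=7/3 p1=13 p2=13; velocities now: v0=1 v1=0 v2=3
Advance to t=3 (no further collisions before then); velocities: v0=1 v1=0 v2=3; positions = 3 13 15

Answer: 3 13 15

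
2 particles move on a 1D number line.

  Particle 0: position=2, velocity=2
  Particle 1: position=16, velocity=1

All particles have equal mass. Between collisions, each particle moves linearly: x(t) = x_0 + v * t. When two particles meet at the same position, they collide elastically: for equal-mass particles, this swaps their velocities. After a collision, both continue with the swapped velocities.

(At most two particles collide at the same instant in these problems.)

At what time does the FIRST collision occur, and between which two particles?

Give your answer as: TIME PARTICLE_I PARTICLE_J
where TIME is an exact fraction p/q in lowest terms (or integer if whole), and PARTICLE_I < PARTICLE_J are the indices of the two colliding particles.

Pair (0,1): pos 2,16 vel 2,1 -> gap=14, closing at 1/unit, collide at t=14
Earliest collision: t=14 between 0 and 1

Answer: 14 0 1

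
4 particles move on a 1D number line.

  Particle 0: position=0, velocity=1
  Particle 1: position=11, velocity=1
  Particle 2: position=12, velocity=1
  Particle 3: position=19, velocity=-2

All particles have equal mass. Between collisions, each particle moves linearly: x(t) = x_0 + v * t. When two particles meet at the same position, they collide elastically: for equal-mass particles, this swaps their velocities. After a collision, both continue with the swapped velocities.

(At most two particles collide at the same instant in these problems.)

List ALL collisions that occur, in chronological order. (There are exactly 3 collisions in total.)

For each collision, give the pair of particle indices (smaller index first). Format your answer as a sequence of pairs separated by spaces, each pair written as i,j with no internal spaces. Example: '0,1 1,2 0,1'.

Answer: 2,3 1,2 0,1

Derivation:
Collision at t=7/3: particles 2 and 3 swap velocities; positions: p0=7/3 p1=40/3 p2=43/3 p3=43/3; velocities now: v0=1 v1=1 v2=-2 v3=1
Collision at t=8/3: particles 1 and 2 swap velocities; positions: p0=8/3 p1=41/3 p2=41/3 p3=44/3; velocities now: v0=1 v1=-2 v2=1 v3=1
Collision at t=19/3: particles 0 and 1 swap velocities; positions: p0=19/3 p1=19/3 p2=52/3 p3=55/3; velocities now: v0=-2 v1=1 v2=1 v3=1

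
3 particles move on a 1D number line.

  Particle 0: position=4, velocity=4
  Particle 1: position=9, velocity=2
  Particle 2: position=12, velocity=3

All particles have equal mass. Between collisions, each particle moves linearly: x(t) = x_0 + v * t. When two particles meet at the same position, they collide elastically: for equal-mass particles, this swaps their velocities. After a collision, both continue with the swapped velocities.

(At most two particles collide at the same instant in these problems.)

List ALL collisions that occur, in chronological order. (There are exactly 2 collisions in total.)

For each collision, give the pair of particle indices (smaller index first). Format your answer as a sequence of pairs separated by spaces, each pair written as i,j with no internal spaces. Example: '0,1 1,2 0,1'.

Answer: 0,1 1,2

Derivation:
Collision at t=5/2: particles 0 and 1 swap velocities; positions: p0=14 p1=14 p2=39/2; velocities now: v0=2 v1=4 v2=3
Collision at t=8: particles 1 and 2 swap velocities; positions: p0=25 p1=36 p2=36; velocities now: v0=2 v1=3 v2=4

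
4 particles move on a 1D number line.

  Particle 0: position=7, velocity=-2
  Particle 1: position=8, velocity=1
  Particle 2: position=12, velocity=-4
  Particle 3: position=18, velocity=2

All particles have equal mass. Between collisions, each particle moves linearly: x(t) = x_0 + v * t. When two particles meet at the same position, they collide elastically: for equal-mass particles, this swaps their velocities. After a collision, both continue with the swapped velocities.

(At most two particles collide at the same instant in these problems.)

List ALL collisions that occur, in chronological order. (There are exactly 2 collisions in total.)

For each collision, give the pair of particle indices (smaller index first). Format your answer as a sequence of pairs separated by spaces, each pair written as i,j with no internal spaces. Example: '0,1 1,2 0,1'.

Answer: 1,2 0,1

Derivation:
Collision at t=4/5: particles 1 and 2 swap velocities; positions: p0=27/5 p1=44/5 p2=44/5 p3=98/5; velocities now: v0=-2 v1=-4 v2=1 v3=2
Collision at t=5/2: particles 0 and 1 swap velocities; positions: p0=2 p1=2 p2=21/2 p3=23; velocities now: v0=-4 v1=-2 v2=1 v3=2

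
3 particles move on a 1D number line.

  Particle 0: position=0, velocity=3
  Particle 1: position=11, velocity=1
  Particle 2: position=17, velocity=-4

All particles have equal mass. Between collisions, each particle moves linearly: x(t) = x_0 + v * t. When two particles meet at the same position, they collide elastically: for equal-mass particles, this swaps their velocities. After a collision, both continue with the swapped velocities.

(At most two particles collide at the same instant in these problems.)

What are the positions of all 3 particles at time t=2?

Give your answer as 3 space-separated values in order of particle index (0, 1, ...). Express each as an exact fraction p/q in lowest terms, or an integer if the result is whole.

Collision at t=6/5: particles 1 and 2 swap velocities; positions: p0=18/5 p1=61/5 p2=61/5; velocities now: v0=3 v1=-4 v2=1
Advance to t=2 (no further collisions before then); velocities: v0=3 v1=-4 v2=1; positions = 6 9 13

Answer: 6 9 13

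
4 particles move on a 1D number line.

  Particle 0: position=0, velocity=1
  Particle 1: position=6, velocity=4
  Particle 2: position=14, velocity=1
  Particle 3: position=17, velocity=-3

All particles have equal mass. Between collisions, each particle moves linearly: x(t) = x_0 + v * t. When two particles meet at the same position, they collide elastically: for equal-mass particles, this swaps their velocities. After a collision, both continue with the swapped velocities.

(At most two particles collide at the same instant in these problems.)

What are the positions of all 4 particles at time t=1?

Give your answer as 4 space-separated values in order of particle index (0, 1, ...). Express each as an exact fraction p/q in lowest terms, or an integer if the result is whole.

Collision at t=3/4: particles 2 and 3 swap velocities; positions: p0=3/4 p1=9 p2=59/4 p3=59/4; velocities now: v0=1 v1=4 v2=-3 v3=1
Advance to t=1 (no further collisions before then); velocities: v0=1 v1=4 v2=-3 v3=1; positions = 1 10 14 15

Answer: 1 10 14 15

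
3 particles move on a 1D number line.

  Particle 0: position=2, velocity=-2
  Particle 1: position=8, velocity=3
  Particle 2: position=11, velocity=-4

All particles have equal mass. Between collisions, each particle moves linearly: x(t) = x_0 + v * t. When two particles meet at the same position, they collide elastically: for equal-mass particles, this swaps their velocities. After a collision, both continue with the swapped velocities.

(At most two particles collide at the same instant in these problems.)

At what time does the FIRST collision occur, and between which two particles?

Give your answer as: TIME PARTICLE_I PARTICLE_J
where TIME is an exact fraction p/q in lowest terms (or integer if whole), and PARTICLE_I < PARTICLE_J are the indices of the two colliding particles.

Answer: 3/7 1 2

Derivation:
Pair (0,1): pos 2,8 vel -2,3 -> not approaching (rel speed -5 <= 0)
Pair (1,2): pos 8,11 vel 3,-4 -> gap=3, closing at 7/unit, collide at t=3/7
Earliest collision: t=3/7 between 1 and 2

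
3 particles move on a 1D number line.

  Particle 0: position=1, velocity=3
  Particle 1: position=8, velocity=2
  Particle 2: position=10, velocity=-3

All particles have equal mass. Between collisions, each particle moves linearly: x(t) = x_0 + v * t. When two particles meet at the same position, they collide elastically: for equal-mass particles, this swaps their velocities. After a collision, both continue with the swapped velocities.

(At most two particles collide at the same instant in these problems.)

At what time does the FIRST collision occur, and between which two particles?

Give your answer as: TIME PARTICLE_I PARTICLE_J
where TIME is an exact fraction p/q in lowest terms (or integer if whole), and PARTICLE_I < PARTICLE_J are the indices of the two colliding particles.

Pair (0,1): pos 1,8 vel 3,2 -> gap=7, closing at 1/unit, collide at t=7
Pair (1,2): pos 8,10 vel 2,-3 -> gap=2, closing at 5/unit, collide at t=2/5
Earliest collision: t=2/5 between 1 and 2

Answer: 2/5 1 2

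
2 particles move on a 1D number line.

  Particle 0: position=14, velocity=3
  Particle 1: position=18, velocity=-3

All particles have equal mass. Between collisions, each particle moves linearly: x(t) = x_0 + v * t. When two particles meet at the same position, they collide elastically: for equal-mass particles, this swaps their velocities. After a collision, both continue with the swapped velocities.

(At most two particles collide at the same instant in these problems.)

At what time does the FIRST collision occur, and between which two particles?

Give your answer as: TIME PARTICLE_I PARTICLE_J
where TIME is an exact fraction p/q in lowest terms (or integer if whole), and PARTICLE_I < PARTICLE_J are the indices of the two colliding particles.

Pair (0,1): pos 14,18 vel 3,-3 -> gap=4, closing at 6/unit, collide at t=2/3
Earliest collision: t=2/3 between 0 and 1

Answer: 2/3 0 1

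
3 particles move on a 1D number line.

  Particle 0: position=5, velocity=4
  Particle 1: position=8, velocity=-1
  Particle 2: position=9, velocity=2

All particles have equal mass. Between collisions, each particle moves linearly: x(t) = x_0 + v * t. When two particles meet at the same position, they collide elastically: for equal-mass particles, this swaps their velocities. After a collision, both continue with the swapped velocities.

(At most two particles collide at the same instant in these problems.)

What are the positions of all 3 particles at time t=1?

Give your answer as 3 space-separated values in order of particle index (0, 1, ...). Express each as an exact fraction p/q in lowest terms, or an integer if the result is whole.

Answer: 7 9 11

Derivation:
Collision at t=3/5: particles 0 and 1 swap velocities; positions: p0=37/5 p1=37/5 p2=51/5; velocities now: v0=-1 v1=4 v2=2
Advance to t=1 (no further collisions before then); velocities: v0=-1 v1=4 v2=2; positions = 7 9 11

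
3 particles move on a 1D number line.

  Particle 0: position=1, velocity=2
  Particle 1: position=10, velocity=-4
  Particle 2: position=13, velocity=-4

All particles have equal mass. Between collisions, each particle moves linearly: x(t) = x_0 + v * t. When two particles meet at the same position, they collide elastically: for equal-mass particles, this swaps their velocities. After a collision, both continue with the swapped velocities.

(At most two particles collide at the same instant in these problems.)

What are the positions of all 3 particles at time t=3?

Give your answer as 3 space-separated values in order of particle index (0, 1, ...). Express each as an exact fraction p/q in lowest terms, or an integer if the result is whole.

Collision at t=3/2: particles 0 and 1 swap velocities; positions: p0=4 p1=4 p2=7; velocities now: v0=-4 v1=2 v2=-4
Collision at t=2: particles 1 and 2 swap velocities; positions: p0=2 p1=5 p2=5; velocities now: v0=-4 v1=-4 v2=2
Advance to t=3 (no further collisions before then); velocities: v0=-4 v1=-4 v2=2; positions = -2 1 7

Answer: -2 1 7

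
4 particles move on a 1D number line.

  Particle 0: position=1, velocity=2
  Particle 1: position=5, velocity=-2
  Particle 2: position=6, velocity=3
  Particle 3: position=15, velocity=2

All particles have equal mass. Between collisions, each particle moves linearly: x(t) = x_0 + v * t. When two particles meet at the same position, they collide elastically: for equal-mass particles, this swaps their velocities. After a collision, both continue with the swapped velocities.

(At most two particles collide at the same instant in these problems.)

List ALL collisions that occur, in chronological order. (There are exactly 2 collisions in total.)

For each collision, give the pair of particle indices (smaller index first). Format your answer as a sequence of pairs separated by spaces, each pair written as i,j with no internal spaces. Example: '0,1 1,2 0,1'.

Answer: 0,1 2,3

Derivation:
Collision at t=1: particles 0 and 1 swap velocities; positions: p0=3 p1=3 p2=9 p3=17; velocities now: v0=-2 v1=2 v2=3 v3=2
Collision at t=9: particles 2 and 3 swap velocities; positions: p0=-13 p1=19 p2=33 p3=33; velocities now: v0=-2 v1=2 v2=2 v3=3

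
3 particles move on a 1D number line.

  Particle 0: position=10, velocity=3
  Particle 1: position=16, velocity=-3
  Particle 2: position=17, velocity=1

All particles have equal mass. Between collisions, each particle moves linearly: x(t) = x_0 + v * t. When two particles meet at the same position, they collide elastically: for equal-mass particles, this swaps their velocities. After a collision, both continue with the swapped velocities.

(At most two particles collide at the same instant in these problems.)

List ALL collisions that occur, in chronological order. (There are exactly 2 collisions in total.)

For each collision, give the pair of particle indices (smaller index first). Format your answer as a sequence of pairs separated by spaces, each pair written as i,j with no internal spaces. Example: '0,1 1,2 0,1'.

Collision at t=1: particles 0 and 1 swap velocities; positions: p0=13 p1=13 p2=18; velocities now: v0=-3 v1=3 v2=1
Collision at t=7/2: particles 1 and 2 swap velocities; positions: p0=11/2 p1=41/2 p2=41/2; velocities now: v0=-3 v1=1 v2=3

Answer: 0,1 1,2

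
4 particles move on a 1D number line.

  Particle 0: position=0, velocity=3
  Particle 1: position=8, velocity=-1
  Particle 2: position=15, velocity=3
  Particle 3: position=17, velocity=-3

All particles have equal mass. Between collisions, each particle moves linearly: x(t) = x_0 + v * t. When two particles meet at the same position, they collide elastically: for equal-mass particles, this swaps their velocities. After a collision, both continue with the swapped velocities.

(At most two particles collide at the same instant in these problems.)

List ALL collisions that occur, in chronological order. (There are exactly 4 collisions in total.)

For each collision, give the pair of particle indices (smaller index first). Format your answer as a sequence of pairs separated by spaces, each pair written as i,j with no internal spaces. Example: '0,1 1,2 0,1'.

Collision at t=1/3: particles 2 and 3 swap velocities; positions: p0=1 p1=23/3 p2=16 p3=16; velocities now: v0=3 v1=-1 v2=-3 v3=3
Collision at t=2: particles 0 and 1 swap velocities; positions: p0=6 p1=6 p2=11 p3=21; velocities now: v0=-1 v1=3 v2=-3 v3=3
Collision at t=17/6: particles 1 and 2 swap velocities; positions: p0=31/6 p1=17/2 p2=17/2 p3=47/2; velocities now: v0=-1 v1=-3 v2=3 v3=3
Collision at t=9/2: particles 0 and 1 swap velocities; positions: p0=7/2 p1=7/2 p2=27/2 p3=57/2; velocities now: v0=-3 v1=-1 v2=3 v3=3

Answer: 2,3 0,1 1,2 0,1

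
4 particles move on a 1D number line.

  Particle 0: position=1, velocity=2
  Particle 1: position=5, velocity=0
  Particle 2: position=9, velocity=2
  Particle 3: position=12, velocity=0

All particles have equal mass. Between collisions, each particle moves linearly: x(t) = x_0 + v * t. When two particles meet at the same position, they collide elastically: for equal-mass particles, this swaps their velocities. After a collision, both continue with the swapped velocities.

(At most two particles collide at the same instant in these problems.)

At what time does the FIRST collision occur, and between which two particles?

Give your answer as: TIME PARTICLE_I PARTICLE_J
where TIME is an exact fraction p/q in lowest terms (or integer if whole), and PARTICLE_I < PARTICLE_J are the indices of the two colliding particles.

Answer: 3/2 2 3

Derivation:
Pair (0,1): pos 1,5 vel 2,0 -> gap=4, closing at 2/unit, collide at t=2
Pair (1,2): pos 5,9 vel 0,2 -> not approaching (rel speed -2 <= 0)
Pair (2,3): pos 9,12 vel 2,0 -> gap=3, closing at 2/unit, collide at t=3/2
Earliest collision: t=3/2 between 2 and 3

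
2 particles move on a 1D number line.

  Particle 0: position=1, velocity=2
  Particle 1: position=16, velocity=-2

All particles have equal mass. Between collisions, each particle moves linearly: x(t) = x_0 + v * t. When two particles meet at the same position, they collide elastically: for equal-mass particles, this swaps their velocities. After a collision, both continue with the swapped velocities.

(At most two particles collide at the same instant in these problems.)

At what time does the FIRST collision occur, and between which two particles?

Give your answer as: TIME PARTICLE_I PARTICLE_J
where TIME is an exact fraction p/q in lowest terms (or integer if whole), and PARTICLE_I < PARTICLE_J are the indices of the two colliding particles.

Pair (0,1): pos 1,16 vel 2,-2 -> gap=15, closing at 4/unit, collide at t=15/4
Earliest collision: t=15/4 between 0 and 1

Answer: 15/4 0 1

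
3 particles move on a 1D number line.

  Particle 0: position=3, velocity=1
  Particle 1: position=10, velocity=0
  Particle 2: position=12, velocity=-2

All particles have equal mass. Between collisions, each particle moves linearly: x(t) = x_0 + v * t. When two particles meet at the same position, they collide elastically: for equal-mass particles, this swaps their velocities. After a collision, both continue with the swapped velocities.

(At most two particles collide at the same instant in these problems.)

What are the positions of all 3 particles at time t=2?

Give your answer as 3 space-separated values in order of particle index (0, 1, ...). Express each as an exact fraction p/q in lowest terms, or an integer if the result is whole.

Collision at t=1: particles 1 and 2 swap velocities; positions: p0=4 p1=10 p2=10; velocities now: v0=1 v1=-2 v2=0
Advance to t=2 (no further collisions before then); velocities: v0=1 v1=-2 v2=0; positions = 5 8 10

Answer: 5 8 10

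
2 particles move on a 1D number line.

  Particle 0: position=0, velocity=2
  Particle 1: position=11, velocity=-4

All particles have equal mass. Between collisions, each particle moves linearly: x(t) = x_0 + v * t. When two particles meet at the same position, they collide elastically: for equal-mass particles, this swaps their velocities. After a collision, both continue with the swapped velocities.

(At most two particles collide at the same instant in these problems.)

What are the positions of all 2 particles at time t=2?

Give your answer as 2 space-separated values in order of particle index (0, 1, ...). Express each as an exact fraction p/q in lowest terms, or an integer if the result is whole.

Collision at t=11/6: particles 0 and 1 swap velocities; positions: p0=11/3 p1=11/3; velocities now: v0=-4 v1=2
Advance to t=2 (no further collisions before then); velocities: v0=-4 v1=2; positions = 3 4

Answer: 3 4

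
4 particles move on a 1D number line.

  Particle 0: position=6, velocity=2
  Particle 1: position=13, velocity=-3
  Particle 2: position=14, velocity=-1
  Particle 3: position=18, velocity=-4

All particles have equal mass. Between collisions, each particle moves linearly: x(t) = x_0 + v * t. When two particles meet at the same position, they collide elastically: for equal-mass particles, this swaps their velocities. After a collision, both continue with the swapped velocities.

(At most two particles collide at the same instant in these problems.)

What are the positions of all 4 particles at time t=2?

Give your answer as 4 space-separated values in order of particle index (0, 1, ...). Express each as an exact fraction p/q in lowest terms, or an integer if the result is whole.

Collision at t=4/3: particles 2 and 3 swap velocities; positions: p0=26/3 p1=9 p2=38/3 p3=38/3; velocities now: v0=2 v1=-3 v2=-4 v3=-1
Collision at t=7/5: particles 0 and 1 swap velocities; positions: p0=44/5 p1=44/5 p2=62/5 p3=63/5; velocities now: v0=-3 v1=2 v2=-4 v3=-1
Collision at t=2: particles 1 and 2 swap velocities; positions: p0=7 p1=10 p2=10 p3=12; velocities now: v0=-3 v1=-4 v2=2 v3=-1
Advance to t=2 (no further collisions before then); velocities: v0=-3 v1=-4 v2=2 v3=-1; positions = 7 10 10 12

Answer: 7 10 10 12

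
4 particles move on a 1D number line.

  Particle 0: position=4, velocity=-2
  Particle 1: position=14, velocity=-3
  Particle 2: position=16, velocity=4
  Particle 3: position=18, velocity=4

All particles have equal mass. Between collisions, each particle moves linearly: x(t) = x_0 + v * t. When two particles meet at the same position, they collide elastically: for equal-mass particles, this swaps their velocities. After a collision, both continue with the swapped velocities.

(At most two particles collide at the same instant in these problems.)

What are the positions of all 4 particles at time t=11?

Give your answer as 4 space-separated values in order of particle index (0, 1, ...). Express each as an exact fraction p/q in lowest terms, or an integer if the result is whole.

Answer: -19 -18 60 62

Derivation:
Collision at t=10: particles 0 and 1 swap velocities; positions: p0=-16 p1=-16 p2=56 p3=58; velocities now: v0=-3 v1=-2 v2=4 v3=4
Advance to t=11 (no further collisions before then); velocities: v0=-3 v1=-2 v2=4 v3=4; positions = -19 -18 60 62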